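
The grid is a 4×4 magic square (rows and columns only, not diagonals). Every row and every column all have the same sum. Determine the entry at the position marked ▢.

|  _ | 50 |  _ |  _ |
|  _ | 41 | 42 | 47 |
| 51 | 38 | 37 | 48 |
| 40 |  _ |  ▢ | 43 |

Row 3 is complete and sums to 174; that is the magic constant.
Row 2: 41 + 42 + 47 + ? = 174, so (2,1) = 44.
Column 1: 44 + 51 + 40 + ? = 174, so (1,1) = 39.
Using column 2: 50 + 41 + 38 + ? → (4,2) = 174 − 129 = 45.
Column 4: 47 + 48 + 43 + ? = 174, so (1,4) = 36.
From row 1, 174 − (39 + 50 + 36) gives (1,3) = 49.
Using row 4: 40 + 45 + 43 + ? → (4,3) = 174 − 128 = 46.

46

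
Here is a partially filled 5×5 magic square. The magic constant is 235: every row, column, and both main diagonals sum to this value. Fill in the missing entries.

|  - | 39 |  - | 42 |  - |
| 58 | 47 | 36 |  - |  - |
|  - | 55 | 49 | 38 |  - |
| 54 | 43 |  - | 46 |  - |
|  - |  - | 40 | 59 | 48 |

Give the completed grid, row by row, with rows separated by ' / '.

The remaining cell in column 2 is (5,2) = 235 − 184 = 51.
Using column 4: 42 + 38 + 46 + 59 + ? → (2,4) = 235 − 185 = 50.
The remaining cell in main diagonal is (1,1) = 235 − 190 = 45.
Row 2: 58 + 47 + 36 + 50 + ? = 235, so (2,5) = 44.
The remaining cell in row 5 is (5,1) = 235 − 198 = 37.
Using column 1: 45 + 58 + 54 + 37 + ? → (3,1) = 235 − 194 = 41.
The remaining cell in anti-diagonal is (1,5) = 235 − 179 = 56.
Row 1 must total 235; the given cells sum to 182, so (1,3) = 53.
Using row 3: 41 + 55 + 49 + 38 + ? → (3,5) = 235 − 183 = 52.
From column 3, 235 − (53 + 36 + 49 + 40) gives (4,3) = 57.
From column 5, 235 − (56 + 44 + 52 + 48) gives (4,5) = 35.

45 39 53 42 56 / 58 47 36 50 44 / 41 55 49 38 52 / 54 43 57 46 35 / 37 51 40 59 48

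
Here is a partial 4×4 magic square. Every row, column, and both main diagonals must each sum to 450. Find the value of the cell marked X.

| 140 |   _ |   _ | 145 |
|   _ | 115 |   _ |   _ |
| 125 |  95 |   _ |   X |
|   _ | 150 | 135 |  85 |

Row 4: 150 + 135 + 85 + ? = 450, so (4,1) = 80.
Column 1 must total 450; the given cells sum to 345, so (2,1) = 105.
Column 2 must total 450; the given cells sum to 360, so (1,2) = 90.
Main diagonal: 140 + 115 + 85 + ? = 450, so (3,3) = 110.
Anti-diagonal must total 450; the given cells sum to 320, so (2,3) = 130.
Using row 1: 140 + 90 + 145 + ? → (1,3) = 450 − 375 = 75.
Using row 2: 105 + 115 + 130 + ? → (2,4) = 450 − 350 = 100.
Row 3 must total 450; the given cells sum to 330, so (3,4) = 120.

120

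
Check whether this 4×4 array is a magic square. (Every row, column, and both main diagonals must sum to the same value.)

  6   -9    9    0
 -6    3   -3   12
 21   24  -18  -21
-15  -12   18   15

Row 1: 6 + (-9) + 9 + 0 = 6.
Row 2: -6 + 3 + (-3) + 12 = 6.
Row 3: 21 + 24 + (-18) + (-21) = 6.
Row 4: -15 + (-12) + 18 + 15 = 6.
Column 1: 6 + (-6) + 21 + (-15) = 6.
Column 2: -9 + 3 + 24 + (-12) = 6.
Column 3: 9 + (-3) + (-18) + 18 = 6.
Column 4: 0 + 12 + (-21) + 15 = 6.
Main diagonal: 6 + 3 + (-18) + 15 = 6.
Anti-diagonal: 0 + (-3) + 24 + (-15) = 6.
All lines sum to 6.

Yes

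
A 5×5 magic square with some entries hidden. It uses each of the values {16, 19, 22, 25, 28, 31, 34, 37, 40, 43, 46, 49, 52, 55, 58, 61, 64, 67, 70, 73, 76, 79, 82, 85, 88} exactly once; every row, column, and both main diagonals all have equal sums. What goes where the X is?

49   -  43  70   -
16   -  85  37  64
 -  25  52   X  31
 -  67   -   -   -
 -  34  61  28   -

The 25 entries sum to 1300, so each line sums to 1300/5 = 260.
Using row 2: 16 + 85 + 37 + 64 + ? → (2,2) = 260 − 202 = 58.
From column 2, 260 − (58 + 25 + 67 + 34) gives (1,2) = 76.
Column 3 must total 260; the given cells sum to 241, so (4,3) = 19.
From row 1, 260 − (49 + 76 + 43 + 70) gives (1,5) = 22.
Anti-diagonal: 22 + 37 + 52 + 67 + ? = 260, so (5,1) = 82.
Row 5: 82 + 34 + 61 + 28 + ? = 260, so (5,5) = 55.
From column 5, 260 − (22 + 64 + 31 + 55) gives (4,5) = 88.
From main diagonal, 260 − (49 + 58 + 52 + 55) gives (4,4) = 46.
Row 4 must total 260; the given cells sum to 220, so (4,1) = 40.
Using column 1: 49 + 16 + 40 + 82 + ? → (3,1) = 260 − 187 = 73.
Column 4 must total 260; the given cells sum to 181, so (3,4) = 79.

79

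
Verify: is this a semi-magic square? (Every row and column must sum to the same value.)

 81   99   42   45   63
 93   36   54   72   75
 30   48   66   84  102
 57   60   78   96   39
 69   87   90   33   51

Row 1: 81 + 99 + 42 + 45 + 63 = 330.
Row 2: 93 + 36 + 54 + 72 + 75 = 330.
Row 3: 30 + 48 + 66 + 84 + 102 = 330.
Row 4: 57 + 60 + 78 + 96 + 39 = 330.
Row 5: 69 + 87 + 90 + 33 + 51 = 330.
Column 1: 81 + 93 + 30 + 57 + 69 = 330.
Column 2: 99 + 36 + 48 + 60 + 87 = 330.
Column 3: 42 + 54 + 66 + 78 + 90 = 330.
Column 4: 45 + 72 + 84 + 96 + 33 = 330.
Column 5: 63 + 75 + 102 + 39 + 51 = 330.
All lines sum to 330.

Yes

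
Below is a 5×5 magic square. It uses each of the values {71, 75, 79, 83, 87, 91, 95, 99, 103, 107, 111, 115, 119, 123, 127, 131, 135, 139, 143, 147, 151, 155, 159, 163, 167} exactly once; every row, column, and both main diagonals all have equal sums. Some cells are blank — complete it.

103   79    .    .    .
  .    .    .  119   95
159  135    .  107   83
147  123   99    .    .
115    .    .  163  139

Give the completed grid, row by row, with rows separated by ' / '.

The 25 entries sum to 2975, so each line sums to 2975/5 = 595.
Row 3 must total 595; the given cells sum to 484, so (3,3) = 111.
Column 1 must total 595; the given cells sum to 524, so (2,1) = 71.
From anti-diagonal, 595 − (119 + 111 + 123 + 115) gives (1,5) = 127.
The remaining cell in column 5 is (4,5) = 595 − 444 = 151.
From row 4, 595 − (147 + 123 + 99 + 151) gives (4,4) = 75.
Column 4 needs 595; the known cells sum to 464, so (1,4) = 131.
Main diagonal must total 595; the given cells sum to 428, so (2,2) = 167.
Using row 1: 103 + 79 + 131 + 127 + ? → (1,3) = 595 − 440 = 155.
The remaining cell in row 2 is (2,3) = 595 − 452 = 143.
Column 2 needs 595; the known cells sum to 504, so (5,2) = 91.
The remaining cell in column 3 is (5,3) = 595 − 508 = 87.

103 79 155 131 127 / 71 167 143 119 95 / 159 135 111 107 83 / 147 123 99 75 151 / 115 91 87 163 139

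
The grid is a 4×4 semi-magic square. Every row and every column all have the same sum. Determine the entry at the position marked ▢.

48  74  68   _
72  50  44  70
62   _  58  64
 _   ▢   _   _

Row 2 is complete and sums to 236; that is the magic constant.
Using row 1: 48 + 74 + 68 + ? → (1,4) = 236 − 190 = 46.
From row 3, 236 − (62 + 58 + 64) gives (3,2) = 52.
Column 1: 48 + 72 + 62 + ? = 236, so (4,1) = 54.
Column 2 must total 236; the given cells sum to 176, so (4,2) = 60.

60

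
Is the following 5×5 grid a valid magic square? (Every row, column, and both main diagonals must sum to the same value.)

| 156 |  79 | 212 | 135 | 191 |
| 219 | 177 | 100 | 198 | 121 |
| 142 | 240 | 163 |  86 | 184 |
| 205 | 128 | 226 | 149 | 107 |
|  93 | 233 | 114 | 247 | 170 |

Row 1: 156 + 79 + 212 + 135 + 191 = 773.
Row 2: 219 + 177 + 100 + 198 + 121 = 815.
Row 3: 142 + 240 + 163 + 86 + 184 = 815.
Row 4: 205 + 128 + 226 + 149 + 107 = 815.
Row 5: 93 + 233 + 114 + 247 + 170 = 857.
Column 1: 156 + 219 + 142 + 205 + 93 = 815.
Column 2: 79 + 177 + 240 + 128 + 233 = 857.
Column 3: 212 + 100 + 163 + 226 + 114 = 815.
Column 4: 135 + 198 + 86 + 149 + 247 = 815.
Column 5: 191 + 121 + 184 + 107 + 170 = 773.
Main diagonal: 156 + 177 + 163 + 149 + 170 = 815.
Anti-diagonal: 191 + 198 + 163 + 128 + 93 = 773.

No — row 2 sums to 815 but anti-diagonal sums to 773.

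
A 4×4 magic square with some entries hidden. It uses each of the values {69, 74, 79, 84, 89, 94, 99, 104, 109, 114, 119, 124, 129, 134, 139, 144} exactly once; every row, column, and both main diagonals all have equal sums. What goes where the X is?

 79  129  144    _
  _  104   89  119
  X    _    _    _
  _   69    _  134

94

The 16 entries sum to 1704, so each line sums to 1704/4 = 426.
The remaining cell in row 1 is (1,4) = 426 − 352 = 74.
Row 2 must total 426; the given cells sum to 312, so (2,1) = 114.
Column 2 must total 426; the given cells sum to 302, so (3,2) = 124.
The remaining cell in column 4 is (3,4) = 426 − 327 = 99.
The remaining cell in main diagonal is (3,3) = 426 − 317 = 109.
Using anti-diagonal: 74 + 89 + 124 + ? → (4,1) = 426 − 287 = 139.
Row 3 needs 426; the known cells sum to 332, so (3,1) = 94.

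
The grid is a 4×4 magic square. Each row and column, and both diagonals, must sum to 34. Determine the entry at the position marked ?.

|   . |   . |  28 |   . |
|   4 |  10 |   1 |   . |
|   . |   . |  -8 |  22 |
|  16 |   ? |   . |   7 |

-2

Row 2 must total 34; the given cells sum to 15, so (2,4) = 19.
From column 3, 34 − (28 + 1 + (-8)) gives (4,3) = 13.
Column 4 needs 34; the known cells sum to 48, so (1,4) = -14.
Main diagonal: 10 + (-8) + 7 + ? = 34, so (1,1) = 25.
Anti-diagonal must total 34; the given cells sum to 3, so (3,2) = 31.
Row 1 must total 34; the given cells sum to 39, so (1,2) = -5.
Row 3 must total 34; the given cells sum to 45, so (3,1) = -11.
The remaining cell in row 4 is (4,2) = 34 − 36 = -2.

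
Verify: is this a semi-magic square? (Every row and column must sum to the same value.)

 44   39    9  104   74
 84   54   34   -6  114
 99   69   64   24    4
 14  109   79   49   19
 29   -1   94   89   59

Row 1: 44 + 39 + 9 + 104 + 74 = 270.
Row 2: 84 + 54 + 34 + (-6) + 114 = 280.
Row 3: 99 + 69 + 64 + 24 + 4 = 260.
Row 4: 14 + 109 + 79 + 49 + 19 = 270.
Row 5: 29 + (-1) + 94 + 89 + 59 = 270.
Column 1: 44 + 84 + 99 + 14 + 29 = 270.
Column 2: 39 + 54 + 69 + 109 + (-1) = 270.
Column 3: 9 + 34 + 64 + 79 + 94 = 280.
Column 4: 104 + (-6) + 24 + 49 + 89 = 260.
Column 5: 74 + 114 + 4 + 19 + 59 = 270.

No — row 3 sums to 260 but column 1 sums to 270.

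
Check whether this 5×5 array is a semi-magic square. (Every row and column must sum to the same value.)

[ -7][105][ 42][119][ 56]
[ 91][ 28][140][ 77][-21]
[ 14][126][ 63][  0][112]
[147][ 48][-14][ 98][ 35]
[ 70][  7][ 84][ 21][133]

No — row 4 sums to 314 but column 3 sums to 315.

Row 1: -7 + 105 + 42 + 119 + 56 = 315.
Row 2: 91 + 28 + 140 + 77 + (-21) = 315.
Row 3: 14 + 126 + 63 + 0 + 112 = 315.
Row 4: 147 + 48 + (-14) + 98 + 35 = 314.
Row 5: 70 + 7 + 84 + 21 + 133 = 315.
Column 1: -7 + 91 + 14 + 147 + 70 = 315.
Column 2: 105 + 28 + 126 + 48 + 7 = 314.
Column 3: 42 + 140 + 63 + (-14) + 84 = 315.
Column 4: 119 + 77 + 0 + 98 + 21 = 315.
Column 5: 56 + (-21) + 112 + 35 + 133 = 315.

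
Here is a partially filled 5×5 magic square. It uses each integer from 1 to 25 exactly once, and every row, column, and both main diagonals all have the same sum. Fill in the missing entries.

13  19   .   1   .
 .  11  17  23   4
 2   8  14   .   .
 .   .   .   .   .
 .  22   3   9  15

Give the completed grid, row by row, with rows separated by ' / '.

13 19 25 1 7 / 10 11 17 23 4 / 2 8 14 20 21 / 24 5 6 12 18 / 16 22 3 9 15

The entries are 1 through 25, which sum to 325, so each line sums to 325/5 = 65.
Row 2 needs 65; the known cells sum to 55, so (2,1) = 10.
Row 5: 22 + 3 + 9 + 15 + ? = 65, so (5,1) = 16.
From column 1, 65 − (13 + 10 + 2 + 16) gives (4,1) = 24.
Column 2: 19 + 11 + 8 + 22 + ? = 65, so (4,2) = 5.
Main diagonal needs 65; the known cells sum to 53, so (4,4) = 12.
Anti-diagonal: 23 + 14 + 5 + 16 + ? = 65, so (1,5) = 7.
Using row 1: 13 + 19 + 1 + 7 + ? → (1,3) = 65 − 40 = 25.
Column 3: 25 + 17 + 14 + 3 + ? = 65, so (4,3) = 6.
Column 4 needs 65; the known cells sum to 45, so (3,4) = 20.
Row 3: 2 + 8 + 14 + 20 + ? = 65, so (3,5) = 21.
Using row 4: 24 + 5 + 6 + 12 + ? → (4,5) = 65 − 47 = 18.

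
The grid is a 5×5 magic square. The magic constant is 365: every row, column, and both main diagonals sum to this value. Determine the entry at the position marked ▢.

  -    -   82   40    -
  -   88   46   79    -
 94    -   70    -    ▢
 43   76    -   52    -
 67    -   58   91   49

The remaining cell in row 5 is (5,2) = 365 − 265 = 100.
Column 3 must total 365; the given cells sum to 256, so (4,3) = 109.
Column 4: 40 + 79 + 52 + 91 + ? = 365, so (3,4) = 103.
From main diagonal, 365 − (88 + 70 + 52 + 49) gives (1,1) = 106.
Anti-diagonal must total 365; the given cells sum to 292, so (1,5) = 73.
Using row 1: 106 + 82 + 40 + 73 + ? → (1,2) = 365 − 301 = 64.
From row 4, 365 − (43 + 76 + 109 + 52) gives (4,5) = 85.
Column 1: 106 + 94 + 43 + 67 + ? = 365, so (2,1) = 55.
Column 2 must total 365; the given cells sum to 328, so (3,2) = 37.
Row 2 must total 365; the given cells sum to 268, so (2,5) = 97.
From row 3, 365 − (94 + 37 + 70 + 103) gives (3,5) = 61.

61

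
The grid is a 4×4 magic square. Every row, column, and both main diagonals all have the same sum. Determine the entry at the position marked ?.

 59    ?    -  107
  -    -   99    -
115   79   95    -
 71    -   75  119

Anti-diagonal is complete and sums to 356; that is the magic constant.
From row 3, 356 − (115 + 79 + 95) gives (3,4) = 67.
The remaining cell in row 4 is (4,2) = 356 − 265 = 91.
Column 1: 59 + 115 + 71 + ? = 356, so (2,1) = 111.
Using column 3: 99 + 95 + 75 + ? → (1,3) = 356 − 269 = 87.
The remaining cell in column 4 is (2,4) = 356 − 293 = 63.
Main diagonal: 59 + 95 + 119 + ? = 356, so (2,2) = 83.
Row 1: 59 + 87 + 107 + ? = 356, so (1,2) = 103.

103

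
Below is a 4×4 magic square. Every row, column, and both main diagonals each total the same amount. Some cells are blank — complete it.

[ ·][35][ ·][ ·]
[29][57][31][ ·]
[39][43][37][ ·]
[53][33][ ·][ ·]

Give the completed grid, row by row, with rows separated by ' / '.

47 35 45 41 / 29 57 31 51 / 39 43 37 49 / 53 33 55 27

Column 2 is already complete: 35 + 57 + 43 + 33 = 168, so that is the magic constant.
From row 2, 168 − (29 + 57 + 31) gives (2,4) = 51.
Row 3 must total 168; the given cells sum to 119, so (3,4) = 49.
Column 1 must total 168; the given cells sum to 121, so (1,1) = 47.
Using main diagonal: 47 + 57 + 37 + ? → (4,4) = 168 − 141 = 27.
Using anti-diagonal: 31 + 43 + 53 + ? → (1,4) = 168 − 127 = 41.
Row 1 needs 168; the known cells sum to 123, so (1,3) = 45.
Using row 4: 53 + 33 + 27 + ? → (4,3) = 168 − 113 = 55.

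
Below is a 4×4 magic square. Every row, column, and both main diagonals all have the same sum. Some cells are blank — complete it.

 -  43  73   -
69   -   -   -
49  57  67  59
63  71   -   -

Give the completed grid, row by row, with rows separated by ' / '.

Row 3 is already complete: 49 + 57 + 67 + 59 = 232, so that is the magic constant.
From column 1, 232 − (69 + 49 + 63) gives (1,1) = 51.
From column 2, 232 − (43 + 57 + 71) gives (2,2) = 61.
Using main diagonal: 51 + 61 + 67 + ? → (4,4) = 232 − 179 = 53.
The remaining cell in row 1 is (1,4) = 232 − 167 = 65.
Row 4 needs 232; the known cells sum to 187, so (4,3) = 45.
Column 3 needs 232; the known cells sum to 185, so (2,3) = 47.
Using column 4: 65 + 59 + 53 + ? → (2,4) = 232 − 177 = 55.

51 43 73 65 / 69 61 47 55 / 49 57 67 59 / 63 71 45 53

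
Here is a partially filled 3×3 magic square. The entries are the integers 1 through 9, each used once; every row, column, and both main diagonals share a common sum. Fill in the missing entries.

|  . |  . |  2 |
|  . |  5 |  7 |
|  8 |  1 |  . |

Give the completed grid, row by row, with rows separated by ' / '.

The entries are 1 through 9, which sum to 45, so each line sums to 45/3 = 15.
Row 2 must total 15; the given cells sum to 12, so (2,1) = 3.
Row 3 needs 15; the known cells sum to 9, so (3,3) = 6.
Column 1 must total 15; the given cells sum to 11, so (1,1) = 4.
Column 2 needs 15; the known cells sum to 6, so (1,2) = 9.

4 9 2 / 3 5 7 / 8 1 6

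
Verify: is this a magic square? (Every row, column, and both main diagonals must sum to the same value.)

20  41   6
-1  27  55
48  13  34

Row 1: 20 + 41 + 6 = 67.
Row 2: -1 + 27 + 55 = 81.
Row 3: 48 + 13 + 34 = 95.
Column 1: 20 + (-1) + 48 = 67.
Column 2: 41 + 27 + 13 = 81.
Column 3: 6 + 55 + 34 = 95.
Main diagonal: 20 + 27 + 34 = 81.
Anti-diagonal: 6 + 27 + 48 = 81.

No — row 3 sums to 95 but row 1 sums to 67.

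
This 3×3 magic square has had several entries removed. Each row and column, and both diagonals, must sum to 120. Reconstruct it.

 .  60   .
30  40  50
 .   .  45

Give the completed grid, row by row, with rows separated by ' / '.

From column 2, 120 − (60 + 40) gives (3,2) = 20.
The remaining cell in column 3 is (1,3) = 120 − 95 = 25.
Using main diagonal: 40 + 45 + ? → (1,1) = 120 − 85 = 35.
From anti-diagonal, 120 − (25 + 40) gives (3,1) = 55.

35 60 25 / 30 40 50 / 55 20 45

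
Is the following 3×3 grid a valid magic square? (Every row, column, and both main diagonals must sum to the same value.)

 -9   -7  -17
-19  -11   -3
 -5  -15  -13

Row 1: -9 + (-7) + (-17) = -33.
Row 2: -19 + (-11) + (-3) = -33.
Row 3: -5 + (-15) + (-13) = -33.
Column 1: -9 + (-19) + (-5) = -33.
Column 2: -7 + (-11) + (-15) = -33.
Column 3: -17 + (-3) + (-13) = -33.
Main diagonal: -9 + (-11) + (-13) = -33.
Anti-diagonal: -17 + (-11) + (-5) = -33.
All lines sum to -33.

Yes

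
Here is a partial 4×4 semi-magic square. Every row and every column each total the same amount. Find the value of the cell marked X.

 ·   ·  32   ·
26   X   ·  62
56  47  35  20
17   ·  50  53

Row 3 is complete and sums to 158; that is the magic constant.
From row 4, 158 − (17 + 50 + 53) gives (4,2) = 38.
The remaining cell in column 1 is (1,1) = 158 − 99 = 59.
The remaining cell in column 3 is (2,3) = 158 − 117 = 41.
The remaining cell in column 4 is (1,4) = 158 − 135 = 23.
Row 1 must total 158; the given cells sum to 114, so (1,2) = 44.
From row 2, 158 − (26 + 41 + 62) gives (2,2) = 29.

29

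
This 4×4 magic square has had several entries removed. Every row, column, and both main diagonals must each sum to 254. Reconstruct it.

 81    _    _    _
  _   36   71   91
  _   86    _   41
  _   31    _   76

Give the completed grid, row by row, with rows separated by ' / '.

Row 2 needs 254; the known cells sum to 198, so (2,1) = 56.
The remaining cell in column 2 is (1,2) = 254 − 153 = 101.
Using column 4: 91 + 41 + 76 + ? → (1,4) = 254 − 208 = 46.
Main diagonal: 81 + 36 + 76 + ? = 254, so (3,3) = 61.
Anti-diagonal: 46 + 71 + 86 + ? = 254, so (4,1) = 51.
From row 1, 254 − (81 + 101 + 46) gives (1,3) = 26.
The remaining cell in row 3 is (3,1) = 254 − 188 = 66.
From row 4, 254 − (51 + 31 + 76) gives (4,3) = 96.

81 101 26 46 / 56 36 71 91 / 66 86 61 41 / 51 31 96 76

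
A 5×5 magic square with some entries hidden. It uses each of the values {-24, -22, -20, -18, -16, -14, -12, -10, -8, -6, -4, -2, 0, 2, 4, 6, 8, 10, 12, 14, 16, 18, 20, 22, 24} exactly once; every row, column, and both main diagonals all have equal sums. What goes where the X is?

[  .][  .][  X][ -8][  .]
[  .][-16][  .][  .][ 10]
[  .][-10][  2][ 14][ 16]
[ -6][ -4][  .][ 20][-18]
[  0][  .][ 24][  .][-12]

-20

The 25 entries sum to 0, so each line sums to 0/5 = 0.
Row 3 needs 0; the known cells sum to 22, so (3,1) = -22.
Row 4 must total 0; the given cells sum to -8, so (4,3) = 8.
From column 5, 0 − (10 + 16 + (-18) + (-12)) gives (1,5) = 4.
Main diagonal: -16 + 2 + 20 + (-12) + ? = 0, so (1,1) = 6.
Anti-diagonal: 4 + 2 + (-4) + 0 + ? = 0, so (2,4) = -2.
Using column 1: 6 + (-22) + (-6) + 0 + ? → (2,1) = 0 − (-22) = 22.
The remaining cell in column 4 is (5,4) = 0 − 24 = -24.
From row 2, 0 − (22 + (-16) + (-2) + 10) gives (2,3) = -14.
Using row 5: 0 + 24 + (-24) + (-12) + ? → (5,2) = 0 − (-12) = 12.
From column 2, 0 − (-16 + (-10) + (-4) + 12) gives (1,2) = 18.
From column 3, 0 − (-14 + 2 + 8 + 24) gives (1,3) = -20.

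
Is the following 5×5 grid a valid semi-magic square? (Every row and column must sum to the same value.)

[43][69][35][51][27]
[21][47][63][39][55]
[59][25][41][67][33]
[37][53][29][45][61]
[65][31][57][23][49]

Yes

Row 1: 43 + 69 + 35 + 51 + 27 = 225.
Row 2: 21 + 47 + 63 + 39 + 55 = 225.
Row 3: 59 + 25 + 41 + 67 + 33 = 225.
Row 4: 37 + 53 + 29 + 45 + 61 = 225.
Row 5: 65 + 31 + 57 + 23 + 49 = 225.
Column 1: 43 + 21 + 59 + 37 + 65 = 225.
Column 2: 69 + 47 + 25 + 53 + 31 = 225.
Column 3: 35 + 63 + 41 + 29 + 57 = 225.
Column 4: 51 + 39 + 67 + 45 + 23 = 225.
Column 5: 27 + 55 + 33 + 61 + 49 = 225.
All lines sum to 225.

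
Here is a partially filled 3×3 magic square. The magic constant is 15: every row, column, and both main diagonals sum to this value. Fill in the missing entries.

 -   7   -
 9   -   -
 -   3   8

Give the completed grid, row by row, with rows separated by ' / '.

2 7 6 / 9 5 1 / 4 3 8

The remaining cell in row 3 is (3,1) = 15 − 11 = 4.
The remaining cell in column 1 is (1,1) = 15 − 13 = 2.
Column 2: 7 + 3 + ? = 15, so (2,2) = 5.
Anti-diagonal: 5 + 4 + ? = 15, so (1,3) = 6.
Using row 2: 9 + 5 + ? → (2,3) = 15 − 14 = 1.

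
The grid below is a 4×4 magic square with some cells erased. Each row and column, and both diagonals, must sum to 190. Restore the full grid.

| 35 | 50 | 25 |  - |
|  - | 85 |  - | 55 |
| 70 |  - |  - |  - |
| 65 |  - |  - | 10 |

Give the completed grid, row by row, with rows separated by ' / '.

Row 1 must total 190; the given cells sum to 110, so (1,4) = 80.
The remaining cell in column 1 is (2,1) = 190 − 170 = 20.
Column 4 must total 190; the given cells sum to 145, so (3,4) = 45.
The remaining cell in main diagonal is (3,3) = 190 − 130 = 60.
Row 2: 20 + 85 + 55 + ? = 190, so (2,3) = 30.
Row 3: 70 + 60 + 45 + ? = 190, so (3,2) = 15.
The remaining cell in column 2 is (4,2) = 190 − 150 = 40.
Column 3 must total 190; the given cells sum to 115, so (4,3) = 75.

35 50 25 80 / 20 85 30 55 / 70 15 60 45 / 65 40 75 10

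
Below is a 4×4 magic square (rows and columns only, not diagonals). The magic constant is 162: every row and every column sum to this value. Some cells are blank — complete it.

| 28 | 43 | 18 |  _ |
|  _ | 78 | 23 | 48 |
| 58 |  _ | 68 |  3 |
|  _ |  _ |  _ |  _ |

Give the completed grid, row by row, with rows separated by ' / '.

28 43 18 73 / 13 78 23 48 / 58 33 68 3 / 63 8 53 38

Using row 1: 28 + 43 + 18 + ? → (1,4) = 162 − 89 = 73.
The remaining cell in row 2 is (2,1) = 162 − 149 = 13.
Using row 3: 58 + 68 + 3 + ? → (3,2) = 162 − 129 = 33.
Column 1 needs 162; the known cells sum to 99, so (4,1) = 63.
The remaining cell in column 2 is (4,2) = 162 − 154 = 8.
Column 3 must total 162; the given cells sum to 109, so (4,3) = 53.
Using column 4: 73 + 48 + 3 + ? → (4,4) = 162 − 124 = 38.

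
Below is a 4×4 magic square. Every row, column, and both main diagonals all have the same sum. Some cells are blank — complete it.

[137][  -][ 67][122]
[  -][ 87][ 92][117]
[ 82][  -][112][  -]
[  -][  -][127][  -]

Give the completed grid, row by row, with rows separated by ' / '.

Column 3 is already complete: 67 + 92 + 112 + 127 = 398, so that is the magic constant.
Row 1: 137 + 67 + 122 + ? = 398, so (1,2) = 72.
The remaining cell in row 2 is (2,1) = 398 − 296 = 102.
Column 1: 137 + 102 + 82 + ? = 398, so (4,1) = 77.
Main diagonal must total 398; the given cells sum to 336, so (4,4) = 62.
From anti-diagonal, 398 − (122 + 92 + 77) gives (3,2) = 107.
From row 3, 398 − (82 + 107 + 112) gives (3,4) = 97.
Row 4 needs 398; the known cells sum to 266, so (4,2) = 132.

137 72 67 122 / 102 87 92 117 / 82 107 112 97 / 77 132 127 62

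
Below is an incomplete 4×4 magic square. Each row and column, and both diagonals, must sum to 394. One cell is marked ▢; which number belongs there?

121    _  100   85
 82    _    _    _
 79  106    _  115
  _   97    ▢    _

109

Row 1 needs 394; the known cells sum to 306, so (1,2) = 88.
Row 3 needs 394; the known cells sum to 300, so (3,3) = 94.
Column 1 must total 394; the given cells sum to 282, so (4,1) = 112.
Using column 2: 88 + 106 + 97 + ? → (2,2) = 394 − 291 = 103.
Using main diagonal: 121 + 103 + 94 + ? → (4,4) = 394 − 318 = 76.
Anti-diagonal: 85 + 106 + 112 + ? = 394, so (2,3) = 91.
Row 2 needs 394; the known cells sum to 276, so (2,4) = 118.
Row 4: 112 + 97 + 76 + ? = 394, so (4,3) = 109.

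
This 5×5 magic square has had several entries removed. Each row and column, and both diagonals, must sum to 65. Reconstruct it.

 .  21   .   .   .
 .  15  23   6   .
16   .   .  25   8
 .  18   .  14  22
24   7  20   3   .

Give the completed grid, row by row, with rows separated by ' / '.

Using row 5: 24 + 7 + 20 + 3 + ? → (5,5) = 65 − 54 = 11.
Column 2 needs 65; the known cells sum to 61, so (3,2) = 4.
Column 4 must total 65; the given cells sum to 48, so (1,4) = 17.
Row 3 must total 65; the given cells sum to 53, so (3,3) = 12.
Main diagonal needs 65; the known cells sum to 52, so (1,1) = 13.
The remaining cell in anti-diagonal is (1,5) = 65 − 60 = 5.
Row 1 must total 65; the given cells sum to 56, so (1,3) = 9.
Column 3: 9 + 23 + 12 + 20 + ? = 65, so (4,3) = 1.
From column 5, 65 − (5 + 8 + 22 + 11) gives (2,5) = 19.
Using row 2: 15 + 23 + 6 + 19 + ? → (2,1) = 65 − 63 = 2.
The remaining cell in row 4 is (4,1) = 65 − 55 = 10.

13 21 9 17 5 / 2 15 23 6 19 / 16 4 12 25 8 / 10 18 1 14 22 / 24 7 20 3 11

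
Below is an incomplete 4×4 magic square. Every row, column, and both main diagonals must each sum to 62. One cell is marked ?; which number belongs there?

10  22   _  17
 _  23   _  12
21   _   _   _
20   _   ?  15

19

From row 1, 62 − (10 + 22 + 17) gives (1,3) = 13.
Column 1 must total 62; the given cells sum to 51, so (2,1) = 11.
Column 4 must total 62; the given cells sum to 44, so (3,4) = 18.
Main diagonal: 10 + 23 + 15 + ? = 62, so (3,3) = 14.
The remaining cell in row 2 is (2,3) = 62 − 46 = 16.
Row 3 must total 62; the given cells sum to 53, so (3,2) = 9.
Using column 2: 22 + 23 + 9 + ? → (4,2) = 62 − 54 = 8.
The remaining cell in column 3 is (4,3) = 62 − 43 = 19.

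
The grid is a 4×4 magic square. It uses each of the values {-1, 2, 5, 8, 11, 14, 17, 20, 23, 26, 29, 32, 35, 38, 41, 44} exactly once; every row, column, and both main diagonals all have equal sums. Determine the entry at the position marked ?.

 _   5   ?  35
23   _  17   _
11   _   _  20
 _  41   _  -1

2

The 16 entries sum to 344, so each line sums to 344/4 = 86.
Column 4 needs 86; the known cells sum to 54, so (2,4) = 32.
Using row 2: 23 + 17 + 32 + ? → (2,2) = 86 − 72 = 14.
Column 2 needs 86; the known cells sum to 60, so (3,2) = 26.
Anti-diagonal must total 86; the given cells sum to 78, so (4,1) = 8.
Using row 3: 11 + 26 + 20 + ? → (3,3) = 86 − 57 = 29.
Row 4: 8 + 41 + (-1) + ? = 86, so (4,3) = 38.
From column 1, 86 − (23 + 11 + 8) gives (1,1) = 44.
Column 3 must total 86; the given cells sum to 84, so (1,3) = 2.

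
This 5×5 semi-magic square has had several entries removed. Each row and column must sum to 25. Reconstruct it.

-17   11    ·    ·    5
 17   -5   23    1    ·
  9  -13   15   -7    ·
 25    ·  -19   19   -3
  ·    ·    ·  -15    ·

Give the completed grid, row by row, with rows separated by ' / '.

The remaining cell in row 2 is (2,5) = 25 − 36 = -11.
Row 3 must total 25; the given cells sum to 4, so (3,5) = 21.
Using row 4: 25 + (-19) + 19 + (-3) + ? → (4,2) = 25 − 22 = 3.
Column 1 must total 25; the given cells sum to 34, so (5,1) = -9.
Column 2 needs 25; the known cells sum to -4, so (5,2) = 29.
From column 4, 25 − (1 + (-7) + 19 + (-15)) gives (1,4) = 27.
The remaining cell in column 5 is (5,5) = 25 − 12 = 13.
Row 1 needs 25; the known cells sum to 26, so (1,3) = -1.
The remaining cell in row 5 is (5,3) = 25 − 18 = 7.

-17 11 -1 27 5 / 17 -5 23 1 -11 / 9 -13 15 -7 21 / 25 3 -19 19 -3 / -9 29 7 -15 13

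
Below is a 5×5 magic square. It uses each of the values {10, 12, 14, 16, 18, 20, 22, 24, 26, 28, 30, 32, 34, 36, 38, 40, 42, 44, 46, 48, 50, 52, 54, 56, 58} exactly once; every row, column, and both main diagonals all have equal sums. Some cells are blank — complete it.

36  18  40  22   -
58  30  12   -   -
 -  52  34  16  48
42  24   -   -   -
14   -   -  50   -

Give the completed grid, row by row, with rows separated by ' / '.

The 25 entries sum to 850, so each line sums to 850/5 = 170.
The remaining cell in row 1 is (1,5) = 170 − 116 = 54.
The remaining cell in row 3 is (3,1) = 170 − 150 = 20.
From column 2, 170 − (18 + 30 + 52 + 24) gives (5,2) = 46.
Using anti-diagonal: 54 + 34 + 24 + 14 + ? → (2,4) = 170 − 126 = 44.
Row 2: 58 + 30 + 12 + 44 + ? = 170, so (2,5) = 26.
Column 4: 22 + 44 + 16 + 50 + ? = 170, so (4,4) = 38.
Main diagonal: 36 + 30 + 34 + 38 + ? = 170, so (5,5) = 32.
Row 5 needs 170; the known cells sum to 142, so (5,3) = 28.
Column 3: 40 + 12 + 34 + 28 + ? = 170, so (4,3) = 56.
Using column 5: 54 + 26 + 48 + 32 + ? → (4,5) = 170 − 160 = 10.

36 18 40 22 54 / 58 30 12 44 26 / 20 52 34 16 48 / 42 24 56 38 10 / 14 46 28 50 32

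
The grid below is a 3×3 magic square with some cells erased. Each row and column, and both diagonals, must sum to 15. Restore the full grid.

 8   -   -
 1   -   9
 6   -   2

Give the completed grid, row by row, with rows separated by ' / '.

8 3 4 / 1 5 9 / 6 7 2

Row 2 needs 15; the known cells sum to 10, so (2,2) = 5.
The remaining cell in row 3 is (3,2) = 15 − 8 = 7.
From column 2, 15 − (5 + 7) gives (1,2) = 3.
Column 3 needs 15; the known cells sum to 11, so (1,3) = 4.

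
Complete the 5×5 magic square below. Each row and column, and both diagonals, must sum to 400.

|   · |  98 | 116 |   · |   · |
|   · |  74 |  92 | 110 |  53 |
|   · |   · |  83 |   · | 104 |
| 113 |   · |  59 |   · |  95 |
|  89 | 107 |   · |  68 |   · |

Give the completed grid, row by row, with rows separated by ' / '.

80 98 116 44 62 / 71 74 92 110 53 / 47 65 83 101 104 / 113 56 59 77 95 / 89 107 50 68 86

The remaining cell in row 2 is (2,1) = 400 − 329 = 71.
Column 3 needs 400; the known cells sum to 350, so (5,3) = 50.
From row 5, 400 − (89 + 107 + 50 + 68) gives (5,5) = 86.
Using column 5: 53 + 104 + 95 + 86 + ? → (1,5) = 400 − 338 = 62.
Anti-diagonal: 62 + 110 + 83 + 89 + ? = 400, so (4,2) = 56.
Row 4 must total 400; the given cells sum to 323, so (4,4) = 77.
Column 2: 98 + 74 + 56 + 107 + ? = 400, so (3,2) = 65.
Main diagonal must total 400; the given cells sum to 320, so (1,1) = 80.
Row 1: 80 + 98 + 116 + 62 + ? = 400, so (1,4) = 44.
The remaining cell in column 1 is (3,1) = 400 − 353 = 47.
Column 4: 44 + 110 + 77 + 68 + ? = 400, so (3,4) = 101.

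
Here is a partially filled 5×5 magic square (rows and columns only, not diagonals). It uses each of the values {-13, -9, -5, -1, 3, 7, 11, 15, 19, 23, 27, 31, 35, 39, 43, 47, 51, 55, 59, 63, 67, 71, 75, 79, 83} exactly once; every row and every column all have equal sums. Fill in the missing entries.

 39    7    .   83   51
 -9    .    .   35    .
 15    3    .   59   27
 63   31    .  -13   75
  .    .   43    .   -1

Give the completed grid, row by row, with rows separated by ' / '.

The 25 entries sum to 875, so each line sums to 875/5 = 175.
The remaining cell in row 1 is (1,3) = 175 − 180 = -5.
Using row 3: 15 + 3 + 59 + 27 + ? → (3,3) = 175 − 104 = 71.
Row 4: 63 + 31 + (-13) + 75 + ? = 175, so (4,3) = 19.
Column 1: 39 + (-9) + 15 + 63 + ? = 175, so (5,1) = 67.
Column 3 needs 175; the known cells sum to 128, so (2,3) = 47.
Column 4: 83 + 35 + 59 + (-13) + ? = 175, so (5,4) = 11.
Column 5 needs 175; the known cells sum to 152, so (2,5) = 23.
Row 2: -9 + 47 + 35 + 23 + ? = 175, so (2,2) = 79.
Row 5 must total 175; the given cells sum to 120, so (5,2) = 55.

39 7 -5 83 51 / -9 79 47 35 23 / 15 3 71 59 27 / 63 31 19 -13 75 / 67 55 43 11 -1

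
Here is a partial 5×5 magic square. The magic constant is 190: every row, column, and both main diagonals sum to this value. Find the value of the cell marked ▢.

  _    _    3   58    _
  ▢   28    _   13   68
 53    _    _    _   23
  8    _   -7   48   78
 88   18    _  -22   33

Row 4 needs 190; the known cells sum to 127, so (4,2) = 63.
Row 5 must total 190; the given cells sum to 117, so (5,3) = 73.
Column 4 must total 190; the given cells sum to 97, so (3,4) = 93.
Column 5 must total 190; the given cells sum to 202, so (1,5) = -12.
From anti-diagonal, 190 − (-12 + 13 + 63 + 88) gives (3,3) = 38.
Row 3: 53 + 38 + 93 + 23 + ? = 190, so (3,2) = -17.
The remaining cell in column 2 is (1,2) = 190 − 92 = 98.
The remaining cell in column 3 is (2,3) = 190 − 107 = 83.
Main diagonal needs 190; the known cells sum to 147, so (1,1) = 43.
Row 2: 28 + 83 + 13 + 68 + ? = 190, so (2,1) = -2.

-2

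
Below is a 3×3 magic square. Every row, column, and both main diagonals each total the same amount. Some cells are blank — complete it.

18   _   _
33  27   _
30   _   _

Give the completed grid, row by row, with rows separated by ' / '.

Column 1 is already complete: 18 + 33 + 30 = 81, so that is the magic constant.
Row 2: 33 + 27 + ? = 81, so (2,3) = 21.
Main diagonal needs 81; the known cells sum to 45, so (3,3) = 36.
From anti-diagonal, 81 − (27 + 30) gives (1,3) = 24.
Row 1: 18 + 24 + ? = 81, so (1,2) = 39.
Row 3 must total 81; the given cells sum to 66, so (3,2) = 15.

18 39 24 / 33 27 21 / 30 15 36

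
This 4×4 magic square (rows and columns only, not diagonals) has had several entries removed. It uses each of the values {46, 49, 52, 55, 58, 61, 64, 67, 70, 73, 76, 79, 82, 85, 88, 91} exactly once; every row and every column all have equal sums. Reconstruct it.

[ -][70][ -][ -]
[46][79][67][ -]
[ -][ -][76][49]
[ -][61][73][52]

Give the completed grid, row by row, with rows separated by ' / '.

The 16 entries sum to 1096, so each line sums to 1096/4 = 274.
Row 2 must total 274; the given cells sum to 192, so (2,4) = 82.
From row 4, 274 − (61 + 73 + 52) gives (4,1) = 88.
From column 2, 274 − (70 + 79 + 61) gives (3,2) = 64.
Using column 3: 67 + 76 + 73 + ? → (1,3) = 274 − 216 = 58.
Column 4 must total 274; the given cells sum to 183, so (1,4) = 91.
Row 1 must total 274; the given cells sum to 219, so (1,1) = 55.
Row 3 needs 274; the known cells sum to 189, so (3,1) = 85.

55 70 58 91 / 46 79 67 82 / 85 64 76 49 / 88 61 73 52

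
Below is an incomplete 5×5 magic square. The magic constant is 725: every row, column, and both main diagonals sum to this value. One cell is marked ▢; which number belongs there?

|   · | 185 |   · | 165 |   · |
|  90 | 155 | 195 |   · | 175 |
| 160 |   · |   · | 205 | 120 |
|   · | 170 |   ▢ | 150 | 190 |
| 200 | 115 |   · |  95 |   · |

85

The remaining cell in row 2 is (2,4) = 725 − 615 = 110.
Using column 2: 185 + 155 + 170 + 115 + ? → (3,2) = 725 − 625 = 100.
Row 3: 160 + 100 + 205 + 120 + ? = 725, so (3,3) = 140.
Anti-diagonal: 110 + 140 + 170 + 200 + ? = 725, so (1,5) = 105.
From column 5, 725 − (105 + 175 + 120 + 190) gives (5,5) = 135.
Main diagonal needs 725; the known cells sum to 580, so (1,1) = 145.
From row 1, 725 − (145 + 185 + 165 + 105) gives (1,3) = 125.
Row 5: 200 + 115 + 95 + 135 + ? = 725, so (5,3) = 180.
The remaining cell in column 1 is (4,1) = 725 − 595 = 130.
Column 3 needs 725; the known cells sum to 640, so (4,3) = 85.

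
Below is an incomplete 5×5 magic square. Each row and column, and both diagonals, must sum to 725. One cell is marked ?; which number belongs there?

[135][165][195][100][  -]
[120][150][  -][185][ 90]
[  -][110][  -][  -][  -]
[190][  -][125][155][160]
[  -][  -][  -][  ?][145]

Using row 1: 135 + 165 + 195 + 100 + ? → (1,5) = 725 − 595 = 130.
The remaining cell in row 2 is (2,3) = 725 − 545 = 180.
Row 4 needs 725; the known cells sum to 630, so (4,2) = 95.
Column 2 must total 725; the given cells sum to 520, so (5,2) = 205.
Using column 5: 130 + 90 + 160 + 145 + ? → (3,5) = 725 − 525 = 200.
The remaining cell in main diagonal is (3,3) = 725 − 585 = 140.
Anti-diagonal: 130 + 185 + 140 + 95 + ? = 725, so (5,1) = 175.
Using column 1: 135 + 120 + 190 + 175 + ? → (3,1) = 725 − 620 = 105.
The remaining cell in column 3 is (5,3) = 725 − 640 = 85.
Row 3 must total 725; the given cells sum to 555, so (3,4) = 170.
Row 5 needs 725; the known cells sum to 610, so (5,4) = 115.

115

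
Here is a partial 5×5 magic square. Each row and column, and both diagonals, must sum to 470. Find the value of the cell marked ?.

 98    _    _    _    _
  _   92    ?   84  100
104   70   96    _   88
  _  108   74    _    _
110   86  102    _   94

Row 3: 104 + 70 + 96 + 88 + ? = 470, so (3,4) = 112.
Row 5 must total 470; the given cells sum to 392, so (5,4) = 78.
Column 2: 92 + 70 + 108 + 86 + ? = 470, so (1,2) = 114.
Main diagonal: 98 + 92 + 96 + 94 + ? = 470, so (4,4) = 90.
Using anti-diagonal: 84 + 96 + 108 + 110 + ? → (1,5) = 470 − 398 = 72.
Using column 4: 84 + 112 + 90 + 78 + ? → (1,4) = 470 − 364 = 106.
The remaining cell in column 5 is (4,5) = 470 − 354 = 116.
The remaining cell in row 1 is (1,3) = 470 − 390 = 80.
The remaining cell in row 4 is (4,1) = 470 − 388 = 82.
Column 1 needs 470; the known cells sum to 394, so (2,1) = 76.
The remaining cell in column 3 is (2,3) = 470 − 352 = 118.

118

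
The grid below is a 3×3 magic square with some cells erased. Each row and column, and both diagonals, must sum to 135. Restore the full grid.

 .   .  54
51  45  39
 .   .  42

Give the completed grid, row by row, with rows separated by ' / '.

48 33 54 / 51 45 39 / 36 57 42

Main diagonal must total 135; the given cells sum to 87, so (1,1) = 48.
Anti-diagonal: 54 + 45 + ? = 135, so (3,1) = 36.
The remaining cell in row 1 is (1,2) = 135 − 102 = 33.
Row 3: 36 + 42 + ? = 135, so (3,2) = 57.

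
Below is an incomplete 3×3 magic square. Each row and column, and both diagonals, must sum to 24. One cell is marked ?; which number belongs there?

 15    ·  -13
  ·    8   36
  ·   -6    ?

Using row 1: 15 + (-13) + ? → (1,2) = 24 − 2 = 22.
Using row 2: 8 + 36 + ? → (2,1) = 24 − 44 = -20.
Column 1 needs 24; the known cells sum to -5, so (3,1) = 29.
Using column 3: -13 + 36 + ? → (3,3) = 24 − 23 = 1.

1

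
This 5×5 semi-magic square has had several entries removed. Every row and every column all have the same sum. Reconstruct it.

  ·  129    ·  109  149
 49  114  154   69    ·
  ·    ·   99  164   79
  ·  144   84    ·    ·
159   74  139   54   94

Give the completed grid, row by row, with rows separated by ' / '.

89 129 44 109 149 / 49 114 154 69 134 / 119 59 99 164 79 / 104 144 84 124 64 / 159 74 139 54 94

Row 5 is already complete: 159 + 74 + 139 + 54 + 94 = 520, so that is the magic constant.
Row 2 needs 520; the known cells sum to 386, so (2,5) = 134.
Column 2: 129 + 114 + 144 + 74 + ? = 520, so (3,2) = 59.
The remaining cell in column 3 is (1,3) = 520 − 476 = 44.
The remaining cell in column 4 is (4,4) = 520 − 396 = 124.
From column 5, 520 − (149 + 134 + 79 + 94) gives (4,5) = 64.
The remaining cell in row 1 is (1,1) = 520 − 431 = 89.
The remaining cell in row 3 is (3,1) = 520 − 401 = 119.
Row 4 needs 520; the known cells sum to 416, so (4,1) = 104.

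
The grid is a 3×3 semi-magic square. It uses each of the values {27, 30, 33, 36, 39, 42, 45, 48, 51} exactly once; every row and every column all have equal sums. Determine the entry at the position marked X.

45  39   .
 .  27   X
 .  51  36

48

The 9 entries sum to 351, so each line sums to 351/3 = 117.
Row 1: 45 + 39 + ? = 117, so (1,3) = 33.
Row 3 needs 117; the known cells sum to 87, so (3,1) = 30.
Column 1 must total 117; the given cells sum to 75, so (2,1) = 42.
The remaining cell in column 3 is (2,3) = 117 − 69 = 48.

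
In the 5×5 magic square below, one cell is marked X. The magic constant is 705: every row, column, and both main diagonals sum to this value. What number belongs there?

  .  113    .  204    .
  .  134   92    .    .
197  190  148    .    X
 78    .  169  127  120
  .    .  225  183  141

Using row 4: 78 + 169 + 127 + 120 + ? → (4,2) = 705 − 494 = 211.
Column 2 must total 705; the given cells sum to 648, so (5,2) = 57.
Using column 3: 92 + 148 + 169 + 225 + ? → (1,3) = 705 − 634 = 71.
Main diagonal needs 705; the known cells sum to 550, so (1,1) = 155.
Row 1 needs 705; the known cells sum to 543, so (1,5) = 162.
Using row 5: 57 + 225 + 183 + 141 + ? → (5,1) = 705 − 606 = 99.
Column 1 needs 705; the known cells sum to 529, so (2,1) = 176.
Anti-diagonal: 162 + 148 + 211 + 99 + ? = 705, so (2,4) = 85.
Using row 2: 176 + 134 + 92 + 85 + ? → (2,5) = 705 − 487 = 218.
The remaining cell in column 4 is (3,4) = 705 − 599 = 106.
The remaining cell in column 5 is (3,5) = 705 − 641 = 64.

64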